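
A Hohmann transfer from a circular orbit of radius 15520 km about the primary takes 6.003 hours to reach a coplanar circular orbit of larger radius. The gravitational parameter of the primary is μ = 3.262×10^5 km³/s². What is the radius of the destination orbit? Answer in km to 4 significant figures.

r₂ = 34280 km

Transfer time t = 6.003 hours = 21610.8 s, and t = π√(a_t³/μ).
So a_t = (μ t²/π²)^(1/3) = (3.262×10^5 × (21610.8)² / π²)^(1/3) = 24899 km.
Since a_t = (r₁ + r₂)/2, r₂ = 2a_t − r₁ = 2×24899 − 15520 = 34278 km.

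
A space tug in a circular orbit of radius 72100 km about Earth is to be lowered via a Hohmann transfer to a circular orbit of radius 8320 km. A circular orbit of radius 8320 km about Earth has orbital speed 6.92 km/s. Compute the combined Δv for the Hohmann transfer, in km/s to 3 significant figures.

Δv = 3.63 km/s

From the circular-orbit relation v² = μ/r at r = 8320 km: μ = v²r = (6.92)² × 8320 = 3.98415×10^5 km³/s².
Transfer-ellipse semi-major axis a_t = (r₁ + r₂)/2 = (72100 + 8320)/2 = 40210 km.
At r₁ the circular-orbit speed is v₁ = √(μ/r₁) = 2.3507 km/s.
Transfer-orbit speed at r₁ (vis-viva equation): v_a = √[μ(2/r₁ − 1/a_t)] = 1.0693 km/s.
First burn Δv₁ = |v_a − v₁| = 1.2814 km/s.
At r₂, v₂ = √(μ/r₂) = 6.9200 km/s.
Transfer-orbit speed at r₂: v_p = √[μ(2/r₂ − 1/a_t)] = 9.2663 km/s.
Second burn Δv₂ = |v₂ − v_p| = 2.3463 km/s.
Total Δv = Δv₁ + Δv₂ = 3.628 km/s.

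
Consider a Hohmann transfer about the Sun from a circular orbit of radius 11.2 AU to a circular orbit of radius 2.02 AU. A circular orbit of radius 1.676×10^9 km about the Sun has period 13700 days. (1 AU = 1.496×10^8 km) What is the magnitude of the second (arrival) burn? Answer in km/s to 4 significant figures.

From Kepler's third law T² = 4π²r³/μ at r = 1.676×10^9 km, T = 13700 days = 13700 × 86400 s = 1.18368×10^9 s: μ = 4π²r³/T² = 1.32652×10^11 km³/s².
In km: r₁ = 11.2 × 1.496×10^8 = 1.67552×10^9 km; r₂ = 2.02 × 1.496×10^8 = 3.02192×10^8 km.
Semi-major axis of the transfer orbit: a_t = (1.67552×10^9 + 3.02192×10^8)/2 = 9.88856×10^8 km.
Circular speed at r = 3.02192×10^8 km: v_c = √(μ/r) = 20.951 km/s.
Vis-viva on the transfer ellipse at r = 3.02192×10^8 km gives v_t = √[μ(2/r − 1/a_t)] = 27.272 km/s.
Δv₂ = |v_t − v_c| = |27.272 − 20.951| = 6.321 km/s.

Δv₂ = 6.321 km/s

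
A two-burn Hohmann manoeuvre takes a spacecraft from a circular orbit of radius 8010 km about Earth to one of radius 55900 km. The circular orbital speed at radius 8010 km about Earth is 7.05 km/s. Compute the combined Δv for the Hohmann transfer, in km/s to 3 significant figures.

Δv = 3.61 km/s

From the circular-orbit relation v² = μ/r at r = 8010 km: μ = v²r = (7.05)² × 8010 = 3.98117×10^5 km³/s².
The Hohmann ellipse has a_t = (r₁ + r₂)/2 = 31955 km.
Circular speed at r₁: v₁ = √(μ/r₁) = √(3.98117×10^5/8010) = 7.0500 km/s.
On the transfer ellipse at r₁, vis-viva gives v_p = √[μ(2/r₁ − 1/a_t)] = 9.3245 km/s.
First burn Δv₁ = |v_p − v₁| = 2.2745 km/s.
At r₂, v₂ = √(μ/r₂) = 2.6687 km/s.
Transfer-orbit speed at r₂: v_a = √[μ(2/r₂ − 1/a_t)] = 1.3361 km/s.
Second burn Δv₂ = |v₂ − v_a| = 1.3326 km/s.
Δv = Δv₁ + Δv₂ = 2.2745 + 1.3326 = 3.607 km/s.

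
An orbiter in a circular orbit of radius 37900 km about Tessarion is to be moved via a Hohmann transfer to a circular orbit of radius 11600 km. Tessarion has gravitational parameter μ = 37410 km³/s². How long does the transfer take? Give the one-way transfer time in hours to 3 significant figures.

Semi-major axis of the transfer orbit: a_t = (37900 + 11600)/2 = 24750 km.
Half the transfer-orbit period gives t = π√(a_t³/μ) = 63240 s.
Converting: 63240 s ÷ 3600 s/hour = 17.6 hours.

t = 17.6 hours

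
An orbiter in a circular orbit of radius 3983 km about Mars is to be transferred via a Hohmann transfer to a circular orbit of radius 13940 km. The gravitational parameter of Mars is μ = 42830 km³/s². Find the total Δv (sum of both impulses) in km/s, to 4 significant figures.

Δv = 1.395 km/s

Transfer-ellipse semi-major axis a_t = (r₁ + r₂)/2 = (3983 + 13940)/2 = 8961.5 km.
At r₁ the circular-orbit speed is v₁ = √(μ/r₁) = 3.2792 km/s.
Transfer-orbit speed at r₁ (vis-viva equation): v_p = √[μ(2/r₁ − 1/a_t)] = 4.0899 km/s.
First burn Δv₁ = |v_p − v₁| = 0.8107 km/s.
At r₂, v₂ = √(μ/r₂) = 1.75284 km/s.
Transfer-orbit speed at r₂: v_a = √[μ(2/r₂ − 1/a_t)] = 1.16858 km/s.
Second burn Δv₂ = |v₂ − v_a| = 0.5843 km/s.
Total Δv = Δv₁ + Δv₂ = 1.395 km/s.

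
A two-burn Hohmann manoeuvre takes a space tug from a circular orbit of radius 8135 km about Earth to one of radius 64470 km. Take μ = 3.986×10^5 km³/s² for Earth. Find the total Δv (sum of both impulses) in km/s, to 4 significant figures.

Δv = 3.638 km/s

The Hohmann ellipse has a_t = (r₁ + r₂)/2 = 36302.5 km.
At r₁ the circular-orbit speed is v₁ = √(μ/r₁) = 6.9999 km/s.
On the transfer ellipse at r₁, vis-viva equation gives v_p = √[μ(2/r₁ − 1/a_t)] = 9.3283 km/s.
First burn Δv₁ = |v_p − v₁| = 2.3284 km/s.
At r₂, v₂ = √(μ/r₂) = 2.4865 km/s.
Transfer-orbit speed at r₂: v_a = √[μ(2/r₂ − 1/a_t)] = 1.1771 km/s.
Second burn Δv₂ = |v₂ − v_a| = 1.3094 km/s.
Total Δv = Δv₁ + Δv₂ = 3.638 km/s.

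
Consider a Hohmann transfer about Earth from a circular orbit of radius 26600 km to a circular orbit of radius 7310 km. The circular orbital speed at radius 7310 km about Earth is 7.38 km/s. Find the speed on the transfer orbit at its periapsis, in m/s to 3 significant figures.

v = 9240 m/s

From the circular-orbit relation v² = μ/r at r = 7310 km: μ = v²r = (7.38)² × 7310 = 3.98135×10^5 km³/s².
Semi-major axis of the transfer orbit: a_t = (26600 + 7310)/2 = 16955 km.
At periapsis, r = 7310 km.
Vis-viva: v = √[μ(2/r − 1/a_t)] = √[3.98135×10^5 × (2/7310 − 1/16955)] = 9.244 km/s.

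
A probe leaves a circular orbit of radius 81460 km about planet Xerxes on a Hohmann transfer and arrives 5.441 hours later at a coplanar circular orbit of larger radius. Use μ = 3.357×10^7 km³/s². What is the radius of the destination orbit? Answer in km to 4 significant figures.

r₂ = 1.371×10^5 km

Transfer time t = 5.441 hours = 19587.6 s, and t = π√(a_t³/μ).
So a_t = (μ t²/π²)^(1/3) = (3.357×10^7 × (19587.6)² / π²)^(1/3) = 1.0928×10^5 km.
Since a_t = (r₁ + r₂)/2, r₂ = 2a_t − r₁ = 2×1.0928×10^5 − 81460 = 1.371×10^5 km.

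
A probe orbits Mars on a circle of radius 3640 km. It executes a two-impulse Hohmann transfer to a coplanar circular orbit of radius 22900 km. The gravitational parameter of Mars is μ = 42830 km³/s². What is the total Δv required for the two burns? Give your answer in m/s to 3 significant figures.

Δv = 1730 m/s

The Hohmann ellipse has a_t = (r₁ + r₂)/2 = 13270 km.
At r₁ the circular-orbit speed is v₁ = √(μ/r₁) = 3.430 km/s.
Transfer-orbit speed at r₁ (vis-viva equation): v_p = √[μ(2/r₁ − 1/a_t)] = 4.506 km/s.
First burn Δv₁ = |v_p − v₁| = 1.076 km/s.
Circular speed at r₂: v₂ = √(μ/r₂) = 1.3676 km/s.
Transfer-orbit speed at r₂: v_a = √[μ(2/r₂ − 1/a_t)] = 0.71626 km/s.
Second burn Δv₂ = |v₂ − v_a| = 0.6513 km/s.
Δv = Δv₁ + Δv₂ = 1.076 + 0.6513 = 1.727 km/s.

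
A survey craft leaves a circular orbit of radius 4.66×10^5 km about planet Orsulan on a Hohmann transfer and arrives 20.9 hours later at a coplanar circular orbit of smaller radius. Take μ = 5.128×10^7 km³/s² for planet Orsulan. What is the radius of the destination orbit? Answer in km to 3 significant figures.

Transfer time t = 20.9 hours = 75240 s, and t = π√(a_t³/μ).
So a_t = (μ t²/π²)^(1/3) = (5.128×10^7 × (75240)² / π²)^(1/3) = 3.0868×10^5 km.
Since a_t = (r₁ + r₂)/2, r₂ = 2a_t − r₁ = 2×3.0868×10^5 − 4.660×10^5 = 1.5136×10^5 km.

r₂ = 1.51×10^5 km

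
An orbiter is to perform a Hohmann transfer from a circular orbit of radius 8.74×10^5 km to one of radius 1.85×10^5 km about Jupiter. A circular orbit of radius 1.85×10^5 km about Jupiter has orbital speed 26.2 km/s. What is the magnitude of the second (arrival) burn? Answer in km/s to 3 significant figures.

From the circular-orbit relation v² = μ/r at r = 1.85×10^5 km: μ = v²r = (26.2)² × 1.85×10^5 = 1.26991×10^8 km³/s².
Semi-major axis of the transfer orbit: a_t = (8.740×10^5 + 1.850×10^5)/2 = 5.295×10^5 km.
Circular speed at r = 1.850×10^5 km: v_c = √(μ/r) = 26.200 km/s.
Vis-viva on the transfer ellipse at r = 1.850×10^5 km gives v_t = √[μ(2/r − 1/a_t)] = 33.661 km/s.
Δv₂ = |v_t − v_c| = |33.661 − 26.200| = 7.461 km/s.

Δv₂ = 7.46 km/s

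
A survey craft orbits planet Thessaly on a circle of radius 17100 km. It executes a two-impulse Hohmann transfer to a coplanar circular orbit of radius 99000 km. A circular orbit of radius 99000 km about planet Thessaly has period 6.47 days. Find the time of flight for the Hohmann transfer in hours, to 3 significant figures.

t = 34.9 hours

From Kepler's third law T² = 4π²r³/μ at r = 99000 km, T = 6.47 days = 6.47 × 86400 s = 5.59008×10^5 s: μ = 4π²r³/T² = 1.22583×10^5 km³/s².
Transfer-ellipse semi-major axis a_t = (r₁ + r₂)/2 = (17100 + 99000)/2 = 58050 km.
Half the transfer-orbit period gives t = π√(a_t³/μ) = 1.255×10^5 s.
Converting: 1.255×10^5 s ÷ 3600 s/hour = 34.9 hours.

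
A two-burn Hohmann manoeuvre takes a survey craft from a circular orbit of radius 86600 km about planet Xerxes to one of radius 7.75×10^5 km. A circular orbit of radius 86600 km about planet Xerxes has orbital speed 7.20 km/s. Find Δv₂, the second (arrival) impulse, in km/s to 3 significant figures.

Δv₂ = 1.33 km/s

From the circular-orbit relation v² = μ/r at r = 86600 km: μ = v²r = (7.20)² × 86600 = 4.48934×10^6 km³/s².
Transfer-ellipse semi-major axis a_t = (r₁ + r₂)/2 = (86600 + 7.750×10^5)/2 = 4.308×10^5 km.
On the circular orbit at r = 7.750×10^5 km, v_c = √(μ/r) = 2.407 km/s.
Transfer-orbit speed at the same r (vis-viva, a = a_t): v_t = √[μ(2/r − 1/a_t)] = 1.079 km/s.
Δv₂ = |v_t − v_c| = |1.079 − 2.407| = 1.328 km/s.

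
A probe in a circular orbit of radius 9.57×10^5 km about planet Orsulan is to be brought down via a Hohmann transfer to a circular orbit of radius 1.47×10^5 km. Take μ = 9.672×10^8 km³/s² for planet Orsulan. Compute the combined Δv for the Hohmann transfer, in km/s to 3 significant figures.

Δv = 41.1 km/s

Semi-major axis of the transfer orbit: a_t = (9.570×10^5 + 1.470×10^5)/2 = 5.520×10^5 km.
At r₁ the circular-orbit speed is v₁ = √(μ/r₁) = 31.791 km/s.
On the transfer ellipse at r₁, vis-viva equation gives v_a = √[μ(2/r₁ − 1/a_t)] = 16.406 km/s.
First burn Δv₁ = |v_a − v₁| = 15.385 km/s.
At r₂, v₂ = √(μ/r₂) = 81.1147 km/s.
Transfer-orbit speed at r₂: v_p = √[μ(2/r₂ − 1/a_t)] = 106.804 km/s.
Second burn Δv₂ = |v₂ − v_p| = 25.689 km/s.
Δv = Δv₁ + Δv₂ = 15.385 + 25.689 = 41.07 km/s.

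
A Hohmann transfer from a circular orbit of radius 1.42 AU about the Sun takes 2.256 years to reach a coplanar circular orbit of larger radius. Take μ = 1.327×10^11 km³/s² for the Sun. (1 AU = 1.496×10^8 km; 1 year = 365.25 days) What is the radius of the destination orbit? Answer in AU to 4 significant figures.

r₂ = 4.041 AU

In km: r₁ = 1.42 × 1.496×10^8 = 2.12432×10^8 km.
Transfer time t = 2.256 years × 365.25 × 86400 s = 7.11939456×10^7 s, and t = π√(a_t³/μ).
So a_t = (μ t²/π²)^(1/3) = (1.327×10^11 × (7.11939456×10^7)² / π²)^(1/3) = 4.0846×10^8 km.
Since a_t = (r₁ + r₂)/2, r₂ = 2a_t − r₁ = 2×4.0846×10^8 − 2.12432×10^8 = 6.04488×10^8 km.
In AU: r₂ = 6.04488×10^8 / 1.496×10^8 = 4.041 AU.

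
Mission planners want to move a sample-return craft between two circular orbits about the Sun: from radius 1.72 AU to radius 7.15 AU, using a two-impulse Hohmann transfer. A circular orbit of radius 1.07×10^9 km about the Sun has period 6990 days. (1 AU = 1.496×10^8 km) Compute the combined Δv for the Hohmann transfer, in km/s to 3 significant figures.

Δv = 10.3 km/s

From Kepler's third law T² = 4π²r³/μ at r = 1.07×10^9 km, T = 6990 days = 6990 × 86400 s = 6.03936×10^8 s: μ = 4π²r³/T² = 1.32596×10^11 km³/s².
In km: r₁ = 1.72 × 1.496×10^8 = 2.57312×10^8 km; r₂ = 7.15 × 1.496×10^8 = 1.06964×10^9 km.
The Hohmann ellipse has a_t = (r₁ + r₂)/2 = 6.63476×10^8 km.
Circular speed at r₁: v₁ = √(μ/r₁) = √(1.32596×10^11/2.57312×10^8) = 22.700 km/s.
On the transfer ellipse at r₁, vis-viva gives v_p = √[μ(2/r₁ − 1/a_t)] = 28.823 km/s.
First burn Δv₁ = |v_p − v₁| = 6.123 km/s.
At r₂, v₂ = √(μ/r₂) = 11.134 km/s.
Transfer-orbit speed at r₂: v_a = √[μ(2/r₂ − 1/a_t)] = 6.9337 km/s.
Second burn Δv₂ = |v₂ − v_a| = 4.200 km/s.
Δv = Δv₁ + Δv₂ = 6.123 + 4.200 = 10.32 km/s.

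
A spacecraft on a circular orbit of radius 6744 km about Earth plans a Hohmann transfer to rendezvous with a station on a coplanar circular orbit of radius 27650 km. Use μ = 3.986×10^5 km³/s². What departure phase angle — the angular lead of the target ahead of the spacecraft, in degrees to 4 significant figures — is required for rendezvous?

Transfer-ellipse semi-major axis a_t = (r₁ + r₂)/2 = (6744 + 27650)/2 = 17197 km.
Transfer time t = π√(a_t³/μ) = 11220 s.
The target's mean motion on its circular orbit is ω₂ = √(μ/r₂³) = 1.373×10^-4 rad/s.
Angle swept by the target during transfer: ω₂·t = 1.541 rad = 88.29°.
The spacecraft traverses 180° on the transfer ellipse, so the target must lead by 180° − 88.29° = 91.71°.

φ = 91.71°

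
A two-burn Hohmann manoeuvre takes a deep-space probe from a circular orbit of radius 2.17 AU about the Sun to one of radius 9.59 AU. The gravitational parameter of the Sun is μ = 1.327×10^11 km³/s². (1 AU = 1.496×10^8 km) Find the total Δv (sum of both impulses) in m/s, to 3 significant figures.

Δv = 9380 m/s

In km: r₁ = 2.17 × 1.496×10^8 = 3.24632×10^8 km; r₂ = 9.59 × 1.496×10^8 = 1.434664×10^9 km.
Transfer-ellipse semi-major axis a_t = (r₁ + r₂)/2 = (3.24632×10^8 + 1.434664×10^9)/2 = 8.79648×10^8 km.
At r₁ the circular-orbit speed is v₁ = √(μ/r₁) = 20.218 km/s.
Transfer-orbit speed at r₁ (vis-viva equation): v_p = √[μ(2/r₁ − 1/a_t)] = 25.820 km/s.
First burn Δv₁ = |v_p − v₁| = 5.602 km/s.
Circular speed at r₂: v₂ = √(μ/r₂) = 9.6175 km/s.
Transfer-orbit speed at r₂: v_a = √[μ(2/r₂ − 1/a_t)] = 5.8425 km/s.
Second burn Δv₂ = |v₂ − v_a| = 3.775 km/s.
Δv = Δv₁ + Δv₂ = 5.602 + 3.775 = 9.377 km/s.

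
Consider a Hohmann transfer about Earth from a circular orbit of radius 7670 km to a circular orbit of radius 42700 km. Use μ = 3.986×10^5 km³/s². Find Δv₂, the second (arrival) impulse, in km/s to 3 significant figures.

Transfer-ellipse semi-major axis a_t = (r₁ + r₂)/2 = (7670 + 42700)/2 = 25185 km.
On the circular orbit at r = 42700 km, v_c = √(μ/r) = 3.055 km/s.
Vis-viva on the transfer ellipse at r = 42700 km gives v_t = √[μ(2/r − 1/a_t)] = 1.686 km/s.
Δv₂ = |v_t − v_c| = |1.686 − 3.055| = 1.369 km/s.

Δv₂ = 1.37 km/s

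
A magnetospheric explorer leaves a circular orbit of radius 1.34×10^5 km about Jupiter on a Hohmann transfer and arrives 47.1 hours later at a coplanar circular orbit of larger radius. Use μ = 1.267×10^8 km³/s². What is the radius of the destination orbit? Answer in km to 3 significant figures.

Transfer time t = 47.1 hours = 1.6956×10^5 s, and t = π√(a_t³/μ).
So a_t = (μ t²/π²)^(1/3) = (1.267×10^8 × (1.6956×10^5)² / π²)^(1/3) = 7.1731×10^5 km.
Since a_t = (r₁ + r₂)/2, r₂ = 2a_t − r₁ = 2×7.1731×10^5 − 1.340×10^5 = 1.30062×10^6 km.

r₂ = 1.30×10^6 km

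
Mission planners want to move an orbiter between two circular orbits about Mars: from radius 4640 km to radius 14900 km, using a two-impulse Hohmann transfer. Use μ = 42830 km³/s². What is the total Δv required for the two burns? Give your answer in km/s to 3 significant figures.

The Hohmann ellipse has a_t = (r₁ + r₂)/2 = 9770 km.
Circular speed at r₁: v₁ = √(μ/r₁) = √(42830/4640) = 3.0382 km/s.
On the transfer ellipse at r₁, vis-viva equation gives v_p = √[μ(2/r₁ − 1/a_t)] = 3.7520 km/s.
First burn Δv₁ = |v_p − v₁| = 0.7138 km/s.
At r₂, v₂ = √(μ/r₂) = 1.695 km/s.
Transfer-orbit speed at r₂: v_a = √[μ(2/r₂ − 1/a_t)] = 1.168 km/s.
Second burn Δv₂ = |v₂ − v_a| = 0.5270 km/s.
Δv = Δv₁ + Δv₂ = 0.7138 + 0.5270 = 1.241 km/s.

Δv = 1.24 km/s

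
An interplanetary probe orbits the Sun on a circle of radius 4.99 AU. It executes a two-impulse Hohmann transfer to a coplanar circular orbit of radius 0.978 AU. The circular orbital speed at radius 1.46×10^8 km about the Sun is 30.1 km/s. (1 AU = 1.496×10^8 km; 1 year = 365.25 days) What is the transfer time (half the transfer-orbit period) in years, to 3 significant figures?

t = 2.58 years

From the circular-orbit relation v² = μ/r at r = 1.46×10^8 km: μ = v²r = (30.1)² × 1.46×10^8 = 1.32277×10^11 km³/s².
In km: r₁ = 4.99 × 1.496×10^8 = 7.46504×10^8 km; r₂ = 0.978 × 1.496×10^8 = 1.463088×10^8 km.
Semi-major axis of the transfer orbit: a_t = (7.46504×10^8 + 1.463088×10^8)/2 = 4.464064×10^8 km.
By Kepler's third law the transfer-orbit period is T = 2π√(a_t³/μ), so t = T/2 = 8.147×10^7 s.
Converting: 8.147×10^7 s ÷ 3.15576×10^7 s/year (365.25 × 86400) = 2.58 years.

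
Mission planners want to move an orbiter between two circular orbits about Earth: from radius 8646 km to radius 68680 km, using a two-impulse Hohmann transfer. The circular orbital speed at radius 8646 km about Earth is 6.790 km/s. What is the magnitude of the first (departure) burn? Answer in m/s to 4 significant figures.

From the circular-orbit relation v² = μ/r at r = 8646 km: μ = v²r = (6.790)² × 8646 = 3.98616×10^5 km³/s².
The Hohmann ellipse has a_t = (r₁ + r₂)/2 = 38663 km.
On the circular orbit at r = 8646 km, v_c = √(μ/r) = 6.790 km/s.
Vis-viva on the transfer ellipse at r = 8646 km gives v_t = √[μ(2/r − 1/a_t)] = 9.050 km/s.
Δv₁ = |v_t − v_c| = |9.050 − 6.790| = 2.260 km/s.

Δv₁ = 2260 m/s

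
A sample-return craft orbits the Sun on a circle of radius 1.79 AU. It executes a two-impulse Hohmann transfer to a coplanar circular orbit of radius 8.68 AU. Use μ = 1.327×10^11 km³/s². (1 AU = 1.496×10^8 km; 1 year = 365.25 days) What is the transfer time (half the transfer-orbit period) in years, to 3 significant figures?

In km: r₁ = 1.79 × 1.496×10^8 = 2.67784×10^8 km; r₂ = 8.68 × 1.496×10^8 = 1.298528×10^9 km.
The Hohmann ellipse has a_t = (r₁ + r₂)/2 = 7.83156×10^8 km.
Half the transfer-orbit period gives t = π√(a_t³/μ) = 1.890×10^8 s.
Converting: 1.890×10^8 s ÷ 3.15576×10^7 s/year (365.25 × 86400) = 5.99 years.

t = 5.99 years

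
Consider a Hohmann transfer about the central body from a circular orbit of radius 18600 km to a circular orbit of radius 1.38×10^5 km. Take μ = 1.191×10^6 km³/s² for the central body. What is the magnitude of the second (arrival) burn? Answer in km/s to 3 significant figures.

The Hohmann ellipse has a_t = (r₁ + r₂)/2 = 78300 km.
On the circular orbit at r = 1.380×10^5 km, v_c = √(μ/r) = 2.938 km/s.
Transfer-orbit speed at the same r (vis-viva, a = a_t): v_t = √[μ(2/r − 1/a_t)] = 1.432 km/s.
Δv₂ = |v_t − v_c| = |1.432 − 2.938| = 1.506 km/s.

Δv₂ = 1.51 km/s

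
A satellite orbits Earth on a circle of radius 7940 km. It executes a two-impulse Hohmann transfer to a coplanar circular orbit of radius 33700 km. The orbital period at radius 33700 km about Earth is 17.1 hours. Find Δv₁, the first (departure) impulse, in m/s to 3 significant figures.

Δv₁ = 1930 m/s

From Kepler's third law T² = 4π²r³/μ at r = 33700 km, T = 17.1 hours = 17.1 × 3600 s = 61560 s: μ = 4π²r³/T² = 3.98705×10^5 km³/s².
Semi-major axis of the transfer orbit: a_t = (7940 + 33700)/2 = 20820 km.
Circular speed at r = 7940 km: v_c = √(μ/r) = 7.0862 km/s.
Transfer-orbit speed at the same r (vis-viva, a = a_t): v_t = √[μ(2/r − 1/a_t)] = 9.0155 km/s.
Δv₁ = |v_t − v_c| = |9.0155 − 7.0862| = 1.929 km/s.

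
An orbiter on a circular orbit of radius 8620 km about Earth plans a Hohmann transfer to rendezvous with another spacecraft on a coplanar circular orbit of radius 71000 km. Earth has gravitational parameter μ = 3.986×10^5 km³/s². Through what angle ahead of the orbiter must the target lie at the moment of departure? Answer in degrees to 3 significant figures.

φ = 104°

Transfer-ellipse semi-major axis a_t = (r₁ + r₂)/2 = (8620 + 71000)/2 = 39810 km.
The half-period of the transfer ellipse is t = π√(a_t³/μ) = 39520 s.
Target angular speed ω₂ = √(μ/r₂³) = 3.337×10^-5 rad/s.
Angle swept by the target during transfer: ω₂·t = 1.319 rad = 75.57°.
Arrival is 180° from departure on the ellipse, so φ = 180° − 75.57° = 104°.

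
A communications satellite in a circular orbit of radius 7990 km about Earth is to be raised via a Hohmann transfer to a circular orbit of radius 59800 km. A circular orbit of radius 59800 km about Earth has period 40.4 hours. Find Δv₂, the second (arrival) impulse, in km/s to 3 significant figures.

Δv₂ = 1.33 km/s

From Kepler's third law T² = 4π²r³/μ at r = 59800 km, T = 40.4 hours = 40.4 × 3600 s = 1.4544×10^5 s: μ = 4π²r³/T² = 3.99113×10^5 km³/s².
Semi-major axis of the transfer orbit: a_t = (7990 + 59800)/2 = 33895 km.
On the circular orbit at r = 59800 km, v_c = √(μ/r) = 2.583 km/s.
Transfer-orbit speed at the same r (vis-viva, a = a_t): v_t = √[μ(2/r − 1/a_t)] = 1.254 km/s.
Δv₂ = |v_t − v_c| = |1.254 − 2.583| = 1.329 km/s.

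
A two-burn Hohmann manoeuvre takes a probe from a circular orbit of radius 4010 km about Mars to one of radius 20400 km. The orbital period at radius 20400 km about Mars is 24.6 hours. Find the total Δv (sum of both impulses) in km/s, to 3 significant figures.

Δv = 1.57 km/s

From Kepler's third law T² = 4π²r³/μ at r = 20400 km, T = 24.6 hours = 24.6 × 3600 s = 88560 s: μ = 4π²r³/T² = 42734.1 km³/s².
Transfer-ellipse semi-major axis a_t = (r₁ + r₂)/2 = (4010 + 20400)/2 = 12205 km.
At r₁ the circular-orbit speed is v₁ = √(μ/r₁) = 3.264 km/s.
Transfer-orbit speed at r₁ (vis-viva equation): v_p = √[μ(2/r₁ − 1/a_t)] = 4.220 km/s.
First burn Δv₁ = |v_p − v₁| = 0.9560 km/s.
Circular speed at r₂: v₂ = √(μ/r₂) = 1.4473 km/s.
Transfer-orbit speed at r₂: v_a = √[μ(2/r₂ − 1/a_t)] = 0.82961 km/s.
Second burn Δv₂ = |v₂ − v_a| = 0.6177 km/s.
Δv = Δv₁ + Δv₂ = 0.9560 + 0.6177 = 1.574 km/s.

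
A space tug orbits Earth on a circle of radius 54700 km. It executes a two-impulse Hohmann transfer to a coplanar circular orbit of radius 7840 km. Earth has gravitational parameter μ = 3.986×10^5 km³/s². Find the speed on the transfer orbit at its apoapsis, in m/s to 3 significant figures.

Semi-major axis of the transfer orbit: a_t = (54700 + 7840)/2 = 31270 km.
The apoapsis of the transfer ellipse is at r = 54700 km.
Applying v² = μ(2/r − 1/a_t): v = 1.352 km/s.

v = 1350 m/s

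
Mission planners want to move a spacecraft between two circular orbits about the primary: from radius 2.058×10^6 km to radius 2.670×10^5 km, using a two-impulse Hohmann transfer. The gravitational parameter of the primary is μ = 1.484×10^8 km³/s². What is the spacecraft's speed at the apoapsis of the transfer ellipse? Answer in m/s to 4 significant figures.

The Hohmann ellipse has a_t = (r₁ + r₂)/2 = 1.1625×10^6 km.
The apoapsis of the transfer ellipse is at r = 2.058×10^6 km.
From the vis-viva equation, v = √[μ(2/r − 1/a_t)] = 4.070 km/s.

v = 4070 m/s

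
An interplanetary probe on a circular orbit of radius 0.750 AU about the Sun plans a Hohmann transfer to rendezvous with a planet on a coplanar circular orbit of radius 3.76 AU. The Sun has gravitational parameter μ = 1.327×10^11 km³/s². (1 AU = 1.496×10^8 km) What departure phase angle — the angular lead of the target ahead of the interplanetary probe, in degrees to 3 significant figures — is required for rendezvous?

φ = 96.4°

In km: r₁ = 0.750 × 1.496×10^8 = 1.122×10^8 km; r₂ = 3.76 × 1.496×10^8 = 5.62496×10^8 km.
The Hohmann ellipse has a_t = (r₁ + r₂)/2 = 3.37348×10^8 km.
The half-period of the transfer ellipse is t = π√(a_t³/μ) = 5.3436×10^7 s.
Target angular speed ω₂ = √(μ/r₂³) = 2.7306×10^-8 rad/s.
Angle swept by the target during transfer: ω₂·t = 1.4591 rad = 83.60°.
Arrival is 180° from departure on the ellipse, so φ = 180° − 83.60° = 96.4°.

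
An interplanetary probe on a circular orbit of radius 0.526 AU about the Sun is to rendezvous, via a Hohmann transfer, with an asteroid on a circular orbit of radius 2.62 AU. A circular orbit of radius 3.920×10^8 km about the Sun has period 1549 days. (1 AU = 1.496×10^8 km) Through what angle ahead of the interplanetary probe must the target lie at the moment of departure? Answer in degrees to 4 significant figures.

From Kepler's third law T² = 4π²r³/μ at r = 3.920×10^8 km, T = 1549 days = 1549 × 86400 s = 1.338336×10^8 s: μ = 4π²r³/T² = 1.32766×10^11 km³/s².
In km: r₁ = 0.526 × 1.496×10^8 = 7.86896×10^7 km; r₂ = 2.62 × 1.496×10^8 = 3.91952×10^8 km.
Semi-major axis of the transfer orbit: a_t = (7.86896×10^7 + 3.91952×10^8)/2 = 2.353208×10^8 km.
Transfer time t = π√(a_t³/μ) = 3.1124×10^7 s.
Target angular speed ω₂ = √(μ/r₂³) = 4.6956×10^-8 rad/s.
Angle swept by the target during transfer: ω₂·t = 1.4615 rad = 83.74°.
The interplanetary probe traverses 180° on the transfer ellipse, so the target must lead by 180° − 83.74° = 96.26°.

φ = 96.26°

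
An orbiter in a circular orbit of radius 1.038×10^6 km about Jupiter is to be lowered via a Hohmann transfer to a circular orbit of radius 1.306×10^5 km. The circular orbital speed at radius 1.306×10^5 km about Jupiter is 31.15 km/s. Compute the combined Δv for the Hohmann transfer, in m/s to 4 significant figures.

Δv = 16190 m/s

From the circular-orbit relation v² = μ/r at r = 1.306×10^5 km: μ = v²r = (31.15)² × 1.306×10^5 = 1.26724×10^8 km³/s².
Semi-major axis of the transfer orbit: a_t = (1.038×10^6 + 1.306×10^5)/2 = 5.843×10^5 km.
Circular speed at r₁: v₁ = √(μ/r₁) = √(1.26724×10^8/1.038×10^6) = 11.0492 km/s.
On the transfer ellipse at r₁, vis-viva gives v_a = √[μ(2/r₁ − 1/a_t)] = 5.22378 km/s.
First burn Δv₁ = |v_a − v₁| = 5.8254 km/s.
Circular speed at r₂: v₂ = √(μ/r₂) = 31.150 km/s.
Transfer-orbit speed at r₂: v_p = √[μ(2/r₂ − 1/a_t)] = 41.518 km/s.
Second burn Δv₂ = |v₂ − v_p| = 10.368 km/s.
Δv = Δv₁ + Δv₂ = 5.8254 + 10.368 = 16.19 km/s.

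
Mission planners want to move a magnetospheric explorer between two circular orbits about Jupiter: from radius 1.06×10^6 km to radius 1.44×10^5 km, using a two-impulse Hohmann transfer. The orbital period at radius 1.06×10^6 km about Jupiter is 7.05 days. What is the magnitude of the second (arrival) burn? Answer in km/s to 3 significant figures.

From Kepler's third law T² = 4π²r³/μ at r = 1.06×10^6 km, T = 7.05 days = 7.05 × 86400 s = 6.0912×10^5 s: μ = 4π²r³/T² = 1.26728×10^8 km³/s².
Transfer-ellipse semi-major axis a_t = (r₁ + r₂)/2 = (1.060×10^6 + 1.440×10^5)/2 = 6.020×10^5 km.
On the circular orbit at r = 1.440×10^5 km, v_c = √(μ/r) = 29.666 km/s.
Vis-viva on the transfer ellipse at r = 1.440×10^5 km gives v_t = √[μ(2/r − 1/a_t)] = 39.365 km/s.
Δv₂ = |v_t − v_c| = |39.365 − 29.666| = 9.699 km/s.

Δv₂ = 9.70 km/s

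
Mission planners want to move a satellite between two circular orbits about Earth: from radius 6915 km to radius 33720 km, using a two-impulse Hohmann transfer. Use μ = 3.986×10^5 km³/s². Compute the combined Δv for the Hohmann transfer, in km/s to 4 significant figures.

Δv = 3.621 km/s

Semi-major axis of the transfer orbit: a_t = (6915 + 33720)/2 = 20317.5 km.
At r₁ the circular-orbit speed is v₁ = √(μ/r₁) = 7.592 km/s.
Transfer-orbit speed at r₁ (vis-viva): v_p = √[μ(2/r₁ − 1/a_t)] = 9.781 km/s.
First burn Δv₁ = |v_p − v₁| = 2.189 km/s.
At r₂, v₂ = √(μ/r₂) = 3.438 km/s.
Transfer-orbit speed at r₂: v_a = √[μ(2/r₂ − 1/a_t)] = 2.006 km/s.
Second burn Δv₂ = |v₂ − v_a| = 1.432 km/s.
Total Δv = Δv₁ + Δv₂ = 3.621 km/s.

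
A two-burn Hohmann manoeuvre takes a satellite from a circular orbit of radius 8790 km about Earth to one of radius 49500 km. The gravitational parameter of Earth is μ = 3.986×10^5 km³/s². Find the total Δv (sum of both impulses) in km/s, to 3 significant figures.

Δv = 3.32 km/s

Transfer-ellipse semi-major axis a_t = (r₁ + r₂)/2 = (8790 + 49500)/2 = 29145 km.
Circular speed at r₁: v₁ = √(μ/r₁) = √(3.986×10^5/8790) = 6.734 km/s.
On the transfer ellipse at r₁, v² = μ(2/r − 1/a) gives v_p = √[μ(2/r₁ − 1/a_t)] = 8.776 km/s.
First burn Δv₁ = |v_p − v₁| = 2.042 km/s.
Circular speed at r₂: v₂ = √(μ/r₂) = 2.8377 km/s.
Transfer-orbit speed at r₂: v_a = √[μ(2/r₂ − 1/a_t)] = 1.5584 km/s.
Second burn Δv₂ = |v₂ − v_a| = 1.279 km/s.
Δv = Δv₁ + Δv₂ = 2.042 + 1.279 = 3.321 km/s.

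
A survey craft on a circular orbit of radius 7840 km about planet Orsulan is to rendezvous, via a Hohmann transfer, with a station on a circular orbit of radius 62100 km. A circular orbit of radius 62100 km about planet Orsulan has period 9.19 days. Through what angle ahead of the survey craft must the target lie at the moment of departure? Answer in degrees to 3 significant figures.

From Kepler's third law T² = 4π²r³/μ at r = 62100 km, T = 9.19 days = 9.19 × 86400 s = 7.94016×10^5 s: μ = 4π²r³/T² = 14996.0 km³/s².
Transfer-ellipse semi-major axis a_t = (r₁ + r₂)/2 = (7840 + 62100)/2 = 34970 km.
The half-period of the transfer ellipse is t = π√(a_t³/μ) = 1.67767×10^5 s.
Target angular speed ω₂ = √(μ/r₂³) = 7.91317×10^-6 rad/s.
Angle swept by the target during transfer: ω₂·t = 1.32757 rad = 76.06°.
Arrival is 180° from departure on the ellipse, so φ = 180° − 76.06° = 104°.

φ = 104°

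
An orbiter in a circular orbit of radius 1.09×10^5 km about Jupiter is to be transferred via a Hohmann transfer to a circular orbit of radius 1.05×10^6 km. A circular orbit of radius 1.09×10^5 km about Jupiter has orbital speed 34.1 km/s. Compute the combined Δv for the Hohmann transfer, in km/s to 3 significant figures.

Δv = 18.0 km/s

From the circular-orbit relation v² = μ/r at r = 1.09×10^5 km: μ = v²r = (34.1)² × 1.09×10^5 = 1.26746×10^8 km³/s².
Semi-major axis of the transfer orbit: a_t = (1.090×10^5 + 1.050×10^6)/2 = 5.795×10^5 km.
At r₁ the circular-orbit speed is v₁ = √(μ/r₁) = 34.10 km/s.
On the transfer ellipse at r₁, vis-viva equation gives v_p = √[μ(2/r₁ − 1/a_t)] = 45.90 km/s.
First burn Δv₁ = |v_p − v₁| = 11.80 km/s.
Circular speed at r₂: v₂ = √(μ/r₂) = 10.987 km/s.
Transfer-orbit speed at r₂: v_a = √[μ(2/r₂ − 1/a_t)] = 4.7650 km/s.
Second burn Δv₂ = |v₂ − v_a| = 6.222 km/s.
Δv = Δv₁ + Δv₂ = 11.80 + 6.222 = 18.02 km/s.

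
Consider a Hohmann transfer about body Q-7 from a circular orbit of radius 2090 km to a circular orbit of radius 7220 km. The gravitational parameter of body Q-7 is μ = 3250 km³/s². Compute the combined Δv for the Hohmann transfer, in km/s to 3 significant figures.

Δv = 0.527 km/s

Transfer-ellipse semi-major axis a_t = (r₁ + r₂)/2 = (2090 + 7220)/2 = 4655 km.
Circular speed at r₁: v₁ = √(μ/r₁) = √(3250/2090) = 1.247 km/s.
Transfer-orbit speed at r₁ (vis-viva): v_p = √[μ(2/r₁ − 1/a_t)] = 1.553 km/s.
First burn Δv₁ = |v_p − v₁| = 0.3060 km/s.
At r₂, v₂ = √(μ/r₂) = 0.67092 km/s.
Transfer-orbit speed at r₂: v_a = √[μ(2/r₂ − 1/a_t)] = 0.44956 km/s.
Second burn Δv₂ = |v₂ − v_a| = 0.2214 km/s.
Δv = Δv₁ + Δv₂ = 0.3060 + 0.2214 = 0.5274 km/s.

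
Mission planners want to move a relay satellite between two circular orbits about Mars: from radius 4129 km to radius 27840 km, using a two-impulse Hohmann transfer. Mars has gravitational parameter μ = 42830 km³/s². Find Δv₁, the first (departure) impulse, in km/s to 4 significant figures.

Δv₁ = 1.030 km/s

Transfer-ellipse semi-major axis a_t = (r₁ + r₂)/2 = (4129 + 27840)/2 = 15984.5 km.
Circular speed at r = 4129 km: v_c = √(μ/r) = 3.2207 km/s.
Transfer-orbit speed at the same r (vis-viva, a = a_t): v_t = √[μ(2/r − 1/a_t)] = 4.2505 km/s.
Δv₁ = |v_t − v_c| = |4.2505 − 3.2207| = 1.030 km/s.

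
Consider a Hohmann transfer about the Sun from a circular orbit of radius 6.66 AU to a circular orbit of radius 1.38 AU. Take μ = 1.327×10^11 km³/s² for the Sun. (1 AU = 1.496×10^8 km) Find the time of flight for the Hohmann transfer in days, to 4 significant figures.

In km: r₁ = 6.66 × 1.496×10^8 = 9.96336×10^8 km; r₂ = 1.38 × 1.496×10^8 = 2.06448×10^8 km.
Transfer-ellipse semi-major axis a_t = (r₁ + r₂)/2 = (9.96336×10^8 + 2.06448×10^8)/2 = 6.01392×10^8 km.
Half the transfer-orbit period gives t = π√(a_t³/μ) = 1.272×10^8 s.
Converting: 1.272×10^8 s ÷ 86400 s/day = 1472 days.

t = 1472 days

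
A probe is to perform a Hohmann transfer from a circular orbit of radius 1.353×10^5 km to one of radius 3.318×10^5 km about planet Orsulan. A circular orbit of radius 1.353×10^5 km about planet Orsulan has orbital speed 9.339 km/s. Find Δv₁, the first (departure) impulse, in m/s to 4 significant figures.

Δv₁ = 1792 m/s

From the circular-orbit relation v² = μ/r at r = 1.353×10^5 km: μ = v²r = (9.339)² × 1.353×10^5 = 1.18004×10^7 km³/s².
Transfer-ellipse semi-major axis a_t = (r₁ + r₂)/2 = (1.353×10^5 + 3.318×10^5)/2 = 2.3355×10^5 km.
Circular speed at r = 1.353×10^5 km: v_c = √(μ/r) = 9.3390 km/s.
Transfer-orbit speed at the same r (vis-viva, a = a_t): v_t = √[μ(2/r − 1/a_t)] = 11.131 km/s.
Δv₁ = |v_t − v_c| = |11.131 − 9.3390| = 1.792 km/s.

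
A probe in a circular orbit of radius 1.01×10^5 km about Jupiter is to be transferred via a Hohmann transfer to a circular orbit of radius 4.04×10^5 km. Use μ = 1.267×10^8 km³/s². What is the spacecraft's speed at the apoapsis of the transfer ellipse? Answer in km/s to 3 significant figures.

v = 11.2 km/s

Transfer-ellipse semi-major axis a_t = (r₁ + r₂)/2 = (1.010×10^5 + 4.040×10^5)/2 = 2.525×10^5 km.
At apoapsis, r = 4.040×10^5 km.
Vis-viva: v = √[μ(2/r − 1/a_t)] = √[1.267×10^8 × (2/4.040×10^5 − 1/2.525×10^5)] = 11.20 km/s.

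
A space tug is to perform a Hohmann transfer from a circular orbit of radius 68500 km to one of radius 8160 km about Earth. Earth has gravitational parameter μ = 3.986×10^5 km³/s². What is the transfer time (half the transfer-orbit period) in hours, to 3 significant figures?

Semi-major axis of the transfer orbit: a_t = (68500 + 8160)/2 = 38330 km.
Transfer time t = π√(a_t³/μ) = π√((38330)³ / 3.986×10^5) = 37340 s.
Converting: 37340 s ÷ 3600 s/hour = 10.4 hours.

t = 10.4 hours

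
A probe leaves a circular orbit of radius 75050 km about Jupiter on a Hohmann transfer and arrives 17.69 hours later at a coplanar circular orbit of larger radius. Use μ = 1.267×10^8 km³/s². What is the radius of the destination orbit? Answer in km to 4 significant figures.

r₂ = 6.718×10^5 km

Transfer time t = 17.69 hours = 63684 s, and t = π√(a_t³/μ).
So a_t = (μ t²/π²)^(1/3) = (1.267×10^8 × (63684)² / π²)^(1/3) = 3.73404×10^5 km.
Since a_t = (r₁ + r₂)/2, r₂ = 2a_t − r₁ = 2×3.73404×10^5 − 75050 = 6.71758×10^5 km.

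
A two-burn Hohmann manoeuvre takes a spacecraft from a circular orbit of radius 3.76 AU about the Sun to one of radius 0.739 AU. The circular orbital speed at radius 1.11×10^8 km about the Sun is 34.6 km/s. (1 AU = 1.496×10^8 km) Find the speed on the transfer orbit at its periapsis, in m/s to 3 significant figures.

From the circular-orbit relation v² = μ/r at r = 1.11×10^8 km: μ = v²r = (34.6)² × 1.11×10^8 = 1.32885×10^11 km³/s².
In km: r₁ = 3.76 × 1.496×10^8 = 5.62496×10^8 km; r₂ = 0.739 × 1.496×10^8 = 1.105544×10^8 km.
The Hohmann ellipse has a_t = (r₁ + r₂)/2 = 3.365252×10^8 km.
At periapsis, r = 1.105544×10^8 km.
Vis-viva: v = √[μ(2/r − 1/a_t)] = √[1.32885×10^11 × (2/1.105544×10^8 − 1/3.365252×10^8)] = 44.82 km/s.

v = 44800 m/s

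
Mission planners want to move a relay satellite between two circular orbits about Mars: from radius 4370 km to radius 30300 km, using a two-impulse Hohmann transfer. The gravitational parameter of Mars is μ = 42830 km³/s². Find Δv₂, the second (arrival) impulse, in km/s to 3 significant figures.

Transfer-ellipse semi-major axis a_t = (r₁ + r₂)/2 = (4370 + 30300)/2 = 17335 km.
Circular speed at r = 30300 km: v_c = √(μ/r) = 1.1889 km/s.
Vis-viva on the transfer ellipse at r = 30300 km gives v_t = √[μ(2/r − 1/a_t)] = 0.59694 km/s.
Δv₂ = |v_t − v_c| = |0.59694 − 1.1889| = 0.5920 km/s.

Δv₂ = 0.592 km/s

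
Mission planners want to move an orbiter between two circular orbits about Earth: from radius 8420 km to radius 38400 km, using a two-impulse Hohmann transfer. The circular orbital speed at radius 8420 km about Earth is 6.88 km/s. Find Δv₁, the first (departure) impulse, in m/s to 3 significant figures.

Δv₁ = 1930 m/s

From the circular-orbit relation v² = μ/r at r = 8420 km: μ = v²r = (6.88)² × 8420 = 3.98556×10^5 km³/s².
Semi-major axis of the transfer orbit: a_t = (8420 + 38400)/2 = 23410 km.
On the circular orbit at r = 8420 km, v_c = √(μ/r) = 6.880 km/s.
Vis-viva on the transfer ellipse at r = 8420 km gives v_t = √[μ(2/r − 1/a_t)] = 8.812 km/s.
Δv₁ = |v_t − v_c| = |8.812 − 6.880| = 1.932 km/s.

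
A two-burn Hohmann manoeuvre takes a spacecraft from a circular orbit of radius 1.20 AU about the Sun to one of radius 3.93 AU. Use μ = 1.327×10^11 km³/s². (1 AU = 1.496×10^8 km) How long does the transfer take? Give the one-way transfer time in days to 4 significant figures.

t = 750.3 days

In km: r₁ = 1.20 × 1.496×10^8 = 1.7952×10^8 km; r₂ = 3.93 × 1.496×10^8 = 5.87928×10^8 km.
Semi-major axis of the transfer orbit: a_t = (1.7952×10^8 + 5.87928×10^8)/2 = 3.83724×10^8 km.
By Kepler's third law the transfer-orbit period is T = 2π√(a_t³/μ), so t = T/2 = 6.483×10^7 s.
Converting: 6.483×10^7 s ÷ 86400 s/day = 750.3 days.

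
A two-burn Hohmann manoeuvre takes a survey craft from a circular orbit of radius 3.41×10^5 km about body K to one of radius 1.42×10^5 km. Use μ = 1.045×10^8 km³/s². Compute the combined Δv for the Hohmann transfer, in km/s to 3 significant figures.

Transfer-ellipse semi-major axis a_t = (r₁ + r₂)/2 = (3.410×10^5 + 1.420×10^5)/2 = 2.415×10^5 km.
Circular speed at r₁: v₁ = √(μ/r₁) = √(1.045×10^8/3.410×10^5) = 17.506 km/s.
On the transfer ellipse at r₁, v² = μ(2/r − 1/a) gives v_a = √[μ(2/r₁ − 1/a_t)] = 13.424 km/s.
First burn Δv₁ = |v_a − v₁| = 4.082 km/s.
Circular speed at r₂: v₂ = √(μ/r₂) = 27.1278 km/s.
Transfer-orbit speed at r₂: v_p = √[μ(2/r₂ − 1/a_t)] = 32.2354 km/s.
Second burn Δv₂ = |v₂ − v_p| = 5.108 km/s.
Total Δv = Δv₁ + Δv₂ = 9.190 km/s.

Δv = 9.19 km/s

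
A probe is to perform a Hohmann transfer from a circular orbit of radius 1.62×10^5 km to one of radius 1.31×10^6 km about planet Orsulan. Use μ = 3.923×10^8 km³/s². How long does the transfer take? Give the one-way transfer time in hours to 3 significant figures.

Semi-major axis of the transfer orbit: a_t = (1.620×10^5 + 1.310×10^6)/2 = 7.360×10^5 km.
By Kepler's third law the transfer-orbit period is T = 2π√(a_t³/μ), so t = T/2 = 1.002×10^5 s.
Converting: 1.002×10^5 s ÷ 3600 s/hour = 27.8 hours.

t = 27.8 hours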